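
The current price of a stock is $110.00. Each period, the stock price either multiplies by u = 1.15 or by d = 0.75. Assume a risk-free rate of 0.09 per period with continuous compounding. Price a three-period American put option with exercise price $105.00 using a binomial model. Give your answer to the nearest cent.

$3.89

Risk-neutral probability p = (e^0.09 − 0.75)/(1.15 − 0.75) = 0.3442/0.4000 = 0.8604
Terminal stock prices: S_uuu = 167.3, S_uud = 109.1, S_udd = 71.16, S_ddd = 46.41
Terminal payoffs (K − S): max(-62.3, 0) = 0, max(-4.106, 0) = 0, max(33.84, 0) = 33.84, max(58.59, 0) = 58.59
Node uu (S = 145.5): continuation = e^(−0.09)·[0.8604·0.0000 + 0.1396·0.0000] = 0.0000; exercise value = 0.0000 ≤ continuation, so V_uu = 0.0000
Node ud (S = 94.87): continuation = e^(−0.09)·[0.8604·0.0000 + 0.1396·33.8438] = 4.3168; exercise value = 10.1250 > continuation, so V_ud = 10.1250 (exercise)
Node dd (S = 61.88): continuation = e^(−0.09)·[0.8604·33.8438 + 0.1396·58.5938] = 34.0878; exercise value = 43.1250 > continuation, so V_dd = 43.1250 (exercise)
Node u (S = 126.5): continuation = e^(−0.09)·[0.8604·0.0000 + 0.1396·10.1250] = 1.2915; exercise value = 0.0000 ≤ continuation, so V_u = 1.2915
Node d (S = 82.5): continuation = e^(−0.09)·[0.8604·10.1250 + 0.1396·43.1250] = 13.4628; exercise value = 22.5000 > continuation, so V_d = 22.5000 (exercise)
Node 0 (S = 110): continuation = e^(−0.09)·[0.8604·1.2915 + 0.1396·22.5000] = 3.8855; exercise value = 0.0000 ≤ continuation, so V_0 = 3.8855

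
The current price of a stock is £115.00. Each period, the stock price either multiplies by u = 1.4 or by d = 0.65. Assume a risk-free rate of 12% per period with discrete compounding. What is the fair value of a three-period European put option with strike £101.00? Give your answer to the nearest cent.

Risk-neutral probability p = (1 + 0.12 − 0.65)/(1.4 − 0.65) = 0.4700/0.7500 = 0.6267
Terminal stock prices: S_uuu = 315.6, S_uud = 146.5, S_udd = 68.02, S_ddd = 31.58
Terminal payoffs (K − S): max(-214.6, 0) = 0, max(-45.51, 0) = 0, max(32.98, 0) = 32.98, max(69.42, 0) = 69.42
Node uu (S = 225.4): V_uu = 1/1.12·[0.6267·0.0000 + 0.3733·0.0000] = 0.0000
Node ud (S = 104.7): V_ud = 1/1.12·[0.6267·0.0000 + 0.3733·32.9775] = 10.9925
Node dd (S = 48.59): V_dd = 1/1.12·[0.6267·32.9775 + 0.3733·69.4181] = 41.5911
Node u (S = 161): V_u = 1/1.12·[0.6267·0.0000 + 0.3733·10.9925] = 3.6642
Node d (S = 74.75): V_d = 1/1.12·[0.6267·10.9925 + 0.3733·41.5911] = 20.0143
Node 0 (S = 115): V_0 = 1/1.12·[0.6267·3.6642 + 0.3733·20.0143] = 8.7216

£8.72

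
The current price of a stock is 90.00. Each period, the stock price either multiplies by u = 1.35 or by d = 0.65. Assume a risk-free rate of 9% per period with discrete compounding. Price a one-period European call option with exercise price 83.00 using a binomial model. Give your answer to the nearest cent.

22.20

Risk-neutral probability p = (1 + 0.09 − 0.65)/(1.35 − 0.65) = 0.4400/0.7000 = 0.6286
Terminal stock prices: S_u = 121.5, S_d = 58.5
Terminal payoffs (S − K): max(38.5, 0) = 38.5, max(-24.5, 0) = 0
Node 0 (S = 90): V_0 = 1/1.09·[0.6286·38.5000 + 0.3714·0.0000] = 22.2018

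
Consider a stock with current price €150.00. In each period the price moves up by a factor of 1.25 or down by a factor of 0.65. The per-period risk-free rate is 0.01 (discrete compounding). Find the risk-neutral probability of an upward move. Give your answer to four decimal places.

p = 0.6000

Risk-neutral probability p = (1 + 0.01 − 0.65)/(1.25 − 0.65) = 0.3600/0.6000 = 0.6000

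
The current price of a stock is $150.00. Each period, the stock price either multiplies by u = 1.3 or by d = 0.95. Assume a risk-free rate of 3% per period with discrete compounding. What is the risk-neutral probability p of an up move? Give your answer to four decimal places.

p = 0.2286

Risk-neutral probability p = (1 + 0.03 − 0.95)/(1.3 − 0.95) = 0.0800/0.3500 = 0.2286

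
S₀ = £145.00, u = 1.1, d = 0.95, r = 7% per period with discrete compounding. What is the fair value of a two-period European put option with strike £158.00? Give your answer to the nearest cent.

£2.76

Risk-neutral probability p = (1 + 0.07 − 0.95)/(1.1 − 0.95) = 0.1200/0.1500 = 0.8000
Terminal stock prices: S_uu = 175.5, S_ud = 151.5, S_dd = 130.9
Terminal payoffs (K − S): max(-17.45, 0) = 0, max(6.475, 0) = 6.475, max(27.14, 0) = 27.14
Node u (S = 159.5): V_u = 1/1.07·[0.8000·0.0000 + 0.2000·6.4750] = 1.2103
Node d (S = 137.8): V_d = 1/1.07·[0.8000·6.4750 + 0.2000·27.1375] = 9.9136
Node 0 (S = 145): V_0 = 1/1.07·[0.8000·1.2103 + 0.2000·9.9136] = 2.7579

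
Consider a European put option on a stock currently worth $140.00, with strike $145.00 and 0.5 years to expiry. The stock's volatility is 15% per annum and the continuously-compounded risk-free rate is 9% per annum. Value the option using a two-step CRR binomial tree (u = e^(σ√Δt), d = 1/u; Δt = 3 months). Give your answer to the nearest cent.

$5.38

CRR parameters: u = e^(σ√Δt) = e^(0.15·√0.25) = 1.0779, d = 1/u = 0.9277
Per-period rate: rΔt = 0.09·0.25 = 0.0225, so R = e^0.0225 = 1.0228
Risk-neutral probability p = (e^0.0225 − 0.9277)/(1.0779 − 0.9277) = 0.0950/0.1501 = 0.6328
Terminal stock prices: S_uu = 162.7, S_ud = 140, S_dd = 120.5
Terminal payoffs (K − S): max(-17.66, 0) = 0, max(5, 0) = 5, max(24.5, 0) = 24.5
Node u (S = 150.9): V_u = e^(−0.0225)·[0.6328·0.0000 + 0.3672·5.0000] = 1.7951
Node d (S = 129.9): V_d = e^(−0.0225)·[0.6328·5.0000 + 0.3672·24.5009] = 11.8898
Node 0 (S = 140): V_0 = e^(−0.0225)·[0.6328·1.7951 + 0.3672·11.8898] = 5.3793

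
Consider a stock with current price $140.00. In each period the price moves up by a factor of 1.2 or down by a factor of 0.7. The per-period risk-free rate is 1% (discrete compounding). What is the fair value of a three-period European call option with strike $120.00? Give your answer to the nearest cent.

$37.19

Risk-neutral probability p = (1 + 0.01 − 0.7)/(1.2 − 0.7) = 0.3100/0.5000 = 0.6200
Terminal stock prices: S_uuu = 241.9, S_uud = 141.1, S_udd = 82.32, S_ddd = 48.02
Terminal payoffs (S − K): max(121.9, 0) = 121.9, max(21.12, 0) = 21.12, max(-37.68, 0) = 0, max(-71.98, 0) = 0
Node uu (S = 201.6): V_uu = 1/1.01·[0.6200·121.9200 + 0.3800·21.1200] = 82.7881
Node ud (S = 117.6): V_ud = 1/1.01·[0.6200·21.1200 + 0.3800·0.0000] = 12.9648
Node dd (S = 68.6): V_dd = 1/1.01·[0.6200·0.0000 + 0.3800·0.0000] = 0.0000
Node u (S = 168): V_u = 1/1.01·[0.6200·82.7881 + 0.3800·12.9648] = 55.6983
Node d (S = 98): V_d = 1/1.01·[0.6200·12.9648 + 0.3800·0.0000] = 7.9586
Node 0 (S = 140): V_0 = 1/1.01·[0.6200·55.6983 + 0.3800·7.9586] = 37.1853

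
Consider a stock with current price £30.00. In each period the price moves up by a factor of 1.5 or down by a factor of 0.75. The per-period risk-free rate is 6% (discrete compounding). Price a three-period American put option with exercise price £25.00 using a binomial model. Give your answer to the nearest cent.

Risk-neutral probability p = (1 + 0.06 − 0.75)/(1.5 − 0.75) = 0.3100/0.7500 = 0.4133
Terminal stock prices: S_uuu = 101.2, S_uud = 50.62, S_udd = 25.31, S_ddd = 12.66
Terminal payoffs (K − S): max(-76.25, 0) = 0, max(-25.62, 0) = 0, max(-0.3125, 0) = 0, max(12.34, 0) = 12.34
Node uu (S = 67.5): continuation = 1/1.06·[0.4133·0.0000 + 0.5867·0.0000] = 0.0000; exercise value = 0.0000 ≤ continuation, so V_uu = 0.0000
Node ud (S = 33.75): continuation = 1/1.06·[0.4133·0.0000 + 0.5867·0.0000] = 0.0000; exercise value = 0.0000 ≤ continuation, so V_ud = 0.0000
Node dd (S = 16.88): continuation = 1/1.06·[0.4133·0.0000 + 0.5867·12.3438] = 6.8318; exercise value = 8.1250 > continuation, so V_dd = 8.1250 (exercise)
Node u (S = 45): continuation = 1/1.06·[0.4133·0.0000 + 0.5867·0.0000] = 0.0000; exercise value = 0.0000 ≤ continuation, so V_u = 0.0000
Node d (S = 22.5): continuation = 1/1.06·[0.4133·0.0000 + 0.5867·8.1250] = 4.4969; exercise value = 2.5000 ≤ continuation, so V_d = 4.4969
Node 0 (S = 30): continuation = 1/1.06·[0.4133·0.0000 + 0.5867·4.4969] = 2.4888; exercise value = 0.0000 ≤ continuation, so V_0 = 2.4888

£2.49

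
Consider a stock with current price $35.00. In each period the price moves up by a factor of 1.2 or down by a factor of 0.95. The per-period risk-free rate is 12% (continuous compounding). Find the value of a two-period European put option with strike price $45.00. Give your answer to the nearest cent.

Risk-neutral probability p = (e^0.12 − 0.95)/(1.2 − 0.95) = 0.1775/0.2500 = 0.7100
Terminal stock prices: S_uu = 50.4, S_ud = 39.9, S_dd = 31.59
Terminal payoffs (K − S): max(-5.4, 0) = 0, max(5.1, 0) = 5.1, max(13.41, 0) = 13.41
Node u (S = 42): V_u = e^(−0.12)·[0.7100·0.0000 + 0.2900·5.1000] = 1.3118
Node d (S = 33.25): V_d = e^(−0.12)·[0.7100·5.1000 + 0.2900·13.4125] = 6.6614
Node 0 (S = 35): V_0 = e^(−0.12)·[0.7100·1.3118 + 0.2900·6.6614] = 2.5395

$2.54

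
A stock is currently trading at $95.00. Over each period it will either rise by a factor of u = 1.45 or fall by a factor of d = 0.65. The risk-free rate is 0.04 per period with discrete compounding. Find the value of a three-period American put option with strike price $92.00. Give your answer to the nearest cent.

$20.29

Risk-neutral probability p = (1 + 0.04 − 0.65)/(1.45 − 0.65) = 0.3900/0.8000 = 0.4875
Terminal stock prices: S_uuu = 289.6, S_uud = 129.8, S_udd = 58.2, S_ddd = 26.09
Terminal payoffs (K − S): max(-197.6, 0) = 0, max(-37.83, 0) = 0, max(33.8, 0) = 33.8, max(65.91, 0) = 65.91
Node uu (S = 199.7): continuation = 1/1.04·[0.4875·0.0000 + 0.5125·0.0000] = 0.0000; exercise value = 0.0000 ≤ continuation, so V_uu = 0.0000
Node ud (S = 89.54): continuation = 1/1.04·[0.4875·0.0000 + 0.5125·33.8006] = 16.6566; exercise value = 2.4625 ≤ continuation, so V_ud = 16.6566
Node dd (S = 40.14): continuation = 1/1.04·[0.4875·33.8006 + 0.5125·65.9106] = 48.3240; exercise value = 51.8625 > continuation, so V_dd = 51.8625 (exercise)
Node u (S = 137.8): continuation = 1/1.04·[0.4875·0.0000 + 0.5125·16.6566] = 8.2082; exercise value = 0.0000 ≤ continuation, so V_u = 8.2082
Node d (S = 61.75): continuation = 1/1.04·[0.4875·16.6566 + 0.5125·51.8625] = 33.3650; exercise value = 30.2500 ≤ continuation, so V_d = 33.3650
Node 0 (S = 95): continuation = 1/1.04·[0.4875·8.2082 + 0.5125·33.3650] = 20.2895; exercise value = 0.0000 ≤ continuation, so V_0 = 20.2895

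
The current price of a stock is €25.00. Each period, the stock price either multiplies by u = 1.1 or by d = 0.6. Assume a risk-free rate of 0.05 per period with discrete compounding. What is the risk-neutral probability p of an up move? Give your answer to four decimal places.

p = 0.9000

Risk-neutral probability p = (1 + 0.05 − 0.6)/(1.1 − 0.6) = 0.4500/0.5000 = 0.9000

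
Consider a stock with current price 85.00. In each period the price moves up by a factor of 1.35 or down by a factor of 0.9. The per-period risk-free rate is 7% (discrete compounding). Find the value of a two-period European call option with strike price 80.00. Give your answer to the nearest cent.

18.90

Risk-neutral probability p = (1 + 0.07 − 0.9)/(1.35 − 0.9) = 0.1700/0.4500 = 0.3778
Terminal stock prices: S_uu = 154.9, S_ud = 103.3, S_dd = 68.85
Terminal payoffs (S − K): max(74.91, 0) = 74.91, max(23.28, 0) = 23.28, max(-11.15, 0) = 0
Node u (S = 114.8): V_u = 1/1.07·[0.3778·74.9125 + 0.6222·23.2750] = 39.9836
Node d (S = 76.5): V_d = 1/1.07·[0.3778·23.2750 + 0.6222·0.0000] = 8.2175
Node 0 (S = 85): V_0 = 1/1.07·[0.3778·39.9836 + 0.6222·8.2175] = 18.8954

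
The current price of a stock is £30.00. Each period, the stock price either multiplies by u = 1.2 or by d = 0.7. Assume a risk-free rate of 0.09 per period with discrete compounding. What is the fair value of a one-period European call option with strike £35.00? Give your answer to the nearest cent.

Risk-neutral probability p = (1 + 0.09 − 0.7)/(1.2 − 0.7) = 0.3900/0.5000 = 0.7800
Terminal stock prices: S_u = 36, S_d = 21
Terminal payoffs (S − K): max(1, 0) = 1, max(-14, 0) = 0
Node 0 (S = 30): V_0 = 1/1.09·[0.7800·1.0000 + 0.2200·0.0000] = 0.7156

£0.72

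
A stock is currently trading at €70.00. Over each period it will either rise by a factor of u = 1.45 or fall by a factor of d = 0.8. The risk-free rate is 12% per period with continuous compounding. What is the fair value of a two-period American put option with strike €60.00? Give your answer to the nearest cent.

€2.94

Risk-neutral probability p = (e^0.12 − 0.8)/(1.45 − 0.8) = 0.3275/0.6500 = 0.5038
Terminal stock prices: S_uu = 147.2, S_ud = 81.2, S_dd = 44.8
Terminal payoffs (K − S): max(-87.18, 0) = 0, max(-21.2, 0) = 0, max(15.2, 0) = 15.2
Node u (S = 101.5): continuation = e^(−0.12)·[0.5038·0.0000 + 0.4962·0.0000] = 0.0000; exercise value = 0.0000 ≤ continuation, so V_u = 0.0000
Node d (S = 56): continuation = e^(−0.12)·[0.5038·0.0000 + 0.4962·15.2000] = 6.6888; exercise value = 4.0000 ≤ continuation, so V_d = 6.6888
Node 0 (S = 70): continuation = e^(−0.12)·[0.5038·0.0000 + 0.4962·6.6888] = 2.9434; exercise value = 0.0000 ≤ continuation, so V_0 = 2.9434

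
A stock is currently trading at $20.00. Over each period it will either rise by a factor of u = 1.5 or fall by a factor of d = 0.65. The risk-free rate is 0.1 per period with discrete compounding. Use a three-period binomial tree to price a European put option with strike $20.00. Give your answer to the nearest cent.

Risk-neutral probability p = (1 + 0.1 − 0.65)/(1.5 − 0.65) = 0.4500/0.8500 = 0.5294
Terminal stock prices: S_uuu = 67.5, S_uud = 29.25, S_udd = 12.68, S_ddd = 5.492
Terminal payoffs (K − S): max(-47.5, 0) = 0, max(-9.25, 0) = 0, max(7.325, 0) = 7.325, max(14.51, 0) = 14.51
Node uu (S = 45): V_uu = 1/1.1·[0.5294·0.0000 + 0.4706·0.0000] = 0.0000
Node ud (S = 19.5): V_ud = 1/1.1·[0.5294·0.0000 + 0.4706·7.3250] = 3.1337
Node dd (S = 8.45): V_dd = 1/1.1·[0.5294·7.3250 + 0.4706·14.5075] = 9.7318
Node u (S = 30): V_u = 1/1.1·[0.5294·0.0000 + 0.4706·3.1337] = 1.3406
Node d (S = 13): V_d = 1/1.1·[0.5294·3.1337 + 0.4706·9.7318] = 5.6715
Node 0 (S = 20): V_0 = 1/1.1·[0.5294·1.3406 + 0.4706·5.6715] = 3.0715

$3.07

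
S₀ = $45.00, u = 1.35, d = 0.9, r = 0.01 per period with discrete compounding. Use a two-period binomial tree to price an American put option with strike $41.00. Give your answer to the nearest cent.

$2.55

Risk-neutral probability p = (1 + 0.01 − 0.9)/(1.35 − 0.9) = 0.1100/0.4500 = 0.2444
Terminal stock prices: S_uu = 82.01, S_ud = 54.68, S_dd = 36.45
Terminal payoffs (K − S): max(-41.01, 0) = 0, max(-13.68, 0) = 0, max(4.55, 0) = 4.55
Node u (S = 60.75): continuation = 1/1.01·[0.2444·0.0000 + 0.7556·0.0000] = 0.0000; exercise value = 0.0000 ≤ continuation, so V_u = 0.0000
Node d (S = 40.5): continuation = 1/1.01·[0.2444·0.0000 + 0.7556·4.5500] = 3.4037; exercise value = 0.5000 ≤ continuation, so V_d = 3.4037
Node 0 (S = 45): continuation = 1/1.01·[0.2444·0.0000 + 0.7556·3.4037] = 2.5463; exercise value = 0.0000 ≤ continuation, so V_0 = 2.5463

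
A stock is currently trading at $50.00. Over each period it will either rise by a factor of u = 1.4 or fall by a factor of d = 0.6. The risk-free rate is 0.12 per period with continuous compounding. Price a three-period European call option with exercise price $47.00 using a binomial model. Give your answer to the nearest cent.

$21.70

Risk-neutral probability p = (e^0.12 − 0.6)/(1.4 − 0.6) = 0.5275/0.8000 = 0.6594
Terminal stock prices: S_uuu = 137.2, S_uud = 58.8, S_udd = 25.2, S_ddd = 10.8
Terminal payoffs (S − K): max(90.2, 0) = 90.2, max(11.8, 0) = 11.8, max(-21.8, 0) = 0, max(-36.2, 0) = 0
Node uu (S = 98): V_uu = e^(−0.12)·[0.6594·90.2000 + 0.3406·11.8000] = 56.3147
Node ud (S = 42): V_ud = e^(−0.12)·[0.6594·11.8000 + 0.3406·0.0000] = 6.9008
Node dd (S = 18): V_dd = e^(−0.12)·[0.6594·0.0000 + 0.3406·0.0000] = 0.0000
Node u (S = 70): V_u = e^(−0.12)·[0.6594·56.3147 + 0.3406·6.9008] = 35.0182
Node d (S = 30): V_d = e^(−0.12)·[0.6594·6.9008 + 0.3406·0.0000] = 4.0356
Node 0 (S = 50): V_0 = e^(−0.12)·[0.6594·35.0182 + 0.3406·4.0356] = 21.6982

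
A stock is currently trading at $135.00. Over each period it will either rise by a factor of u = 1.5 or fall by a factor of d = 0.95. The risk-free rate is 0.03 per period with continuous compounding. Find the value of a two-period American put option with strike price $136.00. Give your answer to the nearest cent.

Risk-neutral probability p = (e^0.03 − 0.95)/(1.5 − 0.95) = 0.0805/0.5500 = 0.1463
Terminal stock prices: S_uu = 303.8, S_ud = 192.4, S_dd = 121.8
Terminal payoffs (K − S): max(-167.8, 0) = 0, max(-56.38, 0) = 0, max(14.16, 0) = 14.16
Node u (S = 202.5): continuation = e^(−0.03)·[0.1463·0.0000 + 0.8537·0.0000] = 0.0000; exercise value = 0.0000 ≤ continuation, so V_u = 0.0000
Node d (S = 128.2): continuation = e^(−0.03)·[0.1463·0.0000 + 0.8537·14.1625] = 11.7335; exercise value = 7.7500 ≤ continuation, so V_d = 11.7335
Node 0 (S = 135): continuation = e^(−0.03)·[0.1463·0.0000 + 0.8537·11.7335] = 9.7210; exercise value = 1.0000 ≤ continuation, so V_0 = 9.7210

$9.72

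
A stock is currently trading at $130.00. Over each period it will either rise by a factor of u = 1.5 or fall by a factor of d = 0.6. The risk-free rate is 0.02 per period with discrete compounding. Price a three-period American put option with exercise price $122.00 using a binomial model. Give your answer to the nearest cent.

$33.52

Risk-neutral probability p = (1 + 0.02 − 0.6)/(1.5 − 0.6) = 0.4200/0.9000 = 0.4667
Terminal stock prices: S_uuu = 438.8, S_uud = 175.5, S_udd = 70.2, S_ddd = 28.08
Terminal payoffs (K − S): max(-316.8, 0) = 0, max(-53.5, 0) = 0, max(51.8, 0) = 51.8, max(93.92, 0) = 93.92
Node uu (S = 292.5): continuation = 1/1.02·[0.4667·0.0000 + 0.5333·0.0000] = 0.0000; exercise value = 0.0000 ≤ continuation, so V_uu = 0.0000
Node ud (S = 117): continuation = 1/1.02·[0.4667·0.0000 + 0.5333·51.8000] = 27.0850; exercise value = 5.0000 ≤ continuation, so V_ud = 27.0850
Node dd (S = 46.8): continuation = 1/1.02·[0.4667·51.8000 + 0.5333·93.9200] = 72.8078; exercise value = 75.2000 > continuation, so V_dd = 75.2000 (exercise)
Node u (S = 195): continuation = 1/1.02·[0.4667·0.0000 + 0.5333·27.0850] = 14.1621; exercise value = 0.0000 ≤ continuation, so V_u = 14.1621
Node d (S = 78): continuation = 1/1.02·[0.4667·27.0850 + 0.5333·75.2000] = 51.7121; exercise value = 44.0000 ≤ continuation, so V_d = 51.7121
Node 0 (S = 130): continuation = 1/1.02·[0.4667·14.1621 + 0.5333·51.7121] = 33.5184; exercise value = 0.0000 ≤ continuation, so V_0 = 33.5184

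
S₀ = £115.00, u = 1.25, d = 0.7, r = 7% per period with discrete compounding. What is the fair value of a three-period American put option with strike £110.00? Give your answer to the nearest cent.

£11.35

Risk-neutral probability p = (1 + 0.07 − 0.7)/(1.25 − 0.7) = 0.3700/0.5500 = 0.6727
Terminal stock prices: S_uuu = 224.6, S_uud = 125.8, S_udd = 70.44, S_ddd = 39.44
Terminal payoffs (K − S): max(-114.6, 0) = 0, max(-15.78, 0) = 0, max(39.56, 0) = 39.56, max(70.56, 0) = 70.56
Node uu (S = 179.7): continuation = 1/1.07·[0.6727·0.0000 + 0.3273·0.0000] = 0.0000; exercise value = 0.0000 ≤ continuation, so V_uu = 0.0000
Node ud (S = 100.6): continuation = 1/1.07·[0.6727·0.0000 + 0.3273·39.5625] = 12.1007; exercise value = 9.3750 ≤ continuation, so V_ud = 12.1007
Node dd (S = 56.35): continuation = 1/1.07·[0.6727·39.5625 + 0.3273·70.5550] = 46.4537; exercise value = 53.6500 > continuation, so V_dd = 53.6500 (exercise)
Node u (S = 143.8): continuation = 1/1.07·[0.6727·0.0000 + 0.3273·12.1007] = 3.7011; exercise value = 0.0000 ≤ continuation, so V_u = 3.7011
Node d (S = 80.5): continuation = 1/1.07·[0.6727·12.1007 + 0.3273·53.6500] = 24.0174; exercise value = 29.5000 > continuation, so V_d = 29.5000 (exercise)
Node 0 (S = 115): continuation = 1/1.07·[0.6727·3.7011 + 0.3273·29.5000] = 11.3499; exercise value = 0.0000 ≤ continuation, so V_0 = 11.3499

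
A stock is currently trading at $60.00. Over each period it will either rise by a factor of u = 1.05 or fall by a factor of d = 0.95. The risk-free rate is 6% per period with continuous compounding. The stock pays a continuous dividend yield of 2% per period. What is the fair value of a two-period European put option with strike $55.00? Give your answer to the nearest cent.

$0.01

Per-period risk-free factor R = e^0.06 = 1.0618; dividend-adjusted growth = e^(0.06−0.02) = 1.0408.
Risk-neutral probability p = (1.0408 − 0.95)/(1.05 − 0.95) = 0.0908/0.1000 = 0.9081
Terminal stock prices: S_uu = 66.15, S_ud = 59.85, S_dd = 54.15
Terminal payoffs (K − S): max(-11.15, 0) = 0, max(-4.85, 0) = 0, max(0.85, 0) = 0.85
Node u (S = 63): V_u = e^(−0.06)·[0.9081·0.0000 + 0.0919·0.0000] = 0.0000
Node d (S = 57): V_d = e^(−0.06)·[0.9081·0.0000 + 0.0919·0.8500] = 0.0736
Node 0 (S = 60): V_0 = e^(−0.06)·[0.9081·0.0000 + 0.0919·0.0736] = 0.0064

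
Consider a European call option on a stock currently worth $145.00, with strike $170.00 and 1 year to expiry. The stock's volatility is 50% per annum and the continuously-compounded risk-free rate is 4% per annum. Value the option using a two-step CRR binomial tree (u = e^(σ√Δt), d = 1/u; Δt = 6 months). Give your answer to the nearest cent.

CRR parameters: u = e^(σ√Δt) = e^(0.5·√0.5) = 1.4241, d = 1/u = 0.7022
Per-period rate: rΔt = 0.04·0.5 = 0.02, so R = e^0.02 = 1.0202
Risk-neutral probability p = (e^0.02 − 0.7022)/(1.4241 − 0.7022) = 0.3180/0.7219 = 0.4405
Terminal stock prices: S_uu = 294.1, S_ud = 145, S_dd = 71.49
Terminal payoffs (S − K): max(124.1, 0) = 124.1, max(-25, 0) = 0, max(-98.51, 0) = 0
Node u (S = 206.5): V_u = e^(−0.02)·[0.4405·124.0767 + 0.5595·0.0000] = 53.5739
Node d (S = 101.8): V_d = e^(−0.02)·[0.4405·0.0000 + 0.5595·0.0000] = 0.0000
Node 0 (S = 145): V_0 = e^(−0.02)·[0.4405·53.5739 + 0.5595·0.0000] = 23.1322

$23.13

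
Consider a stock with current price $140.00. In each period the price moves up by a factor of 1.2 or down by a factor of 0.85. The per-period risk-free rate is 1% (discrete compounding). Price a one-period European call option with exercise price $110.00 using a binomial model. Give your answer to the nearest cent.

$31.09

Risk-neutral probability p = (1 + 0.01 − 0.85)/(1.2 − 0.85) = 0.1600/0.3500 = 0.4571
Terminal stock prices: S_u = 168, S_d = 119
Terminal payoffs (S − K): max(58, 0) = 58, max(9, 0) = 9
Node 0 (S = 140): V_0 = 1/1.01·[0.4571·58.0000 + 0.5429·9.0000] = 31.0891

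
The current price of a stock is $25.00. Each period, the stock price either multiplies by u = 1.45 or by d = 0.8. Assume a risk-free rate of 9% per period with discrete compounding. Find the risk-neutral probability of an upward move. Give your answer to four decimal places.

p = 0.4462

Risk-neutral probability p = (1 + 0.09 − 0.8)/(1.45 − 0.8) = 0.2900/0.6500 = 0.4462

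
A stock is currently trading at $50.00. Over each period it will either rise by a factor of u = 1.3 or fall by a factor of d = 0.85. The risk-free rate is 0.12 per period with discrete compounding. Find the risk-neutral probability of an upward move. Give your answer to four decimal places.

p = 0.6000

Risk-neutral probability p = (1 + 0.12 − 0.85)/(1.3 − 0.85) = 0.2700/0.4500 = 0.6000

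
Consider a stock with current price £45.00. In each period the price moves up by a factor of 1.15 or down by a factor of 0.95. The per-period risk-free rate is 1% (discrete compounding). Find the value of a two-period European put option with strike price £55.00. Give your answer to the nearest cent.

Risk-neutral probability p = (1 + 0.01 − 0.95)/(1.15 − 0.95) = 0.0600/0.2000 = 0.3000
Terminal stock prices: S_uu = 59.51, S_ud = 49.16, S_dd = 40.61
Terminal payoffs (K − S): max(-4.512, 0) = 0, max(5.838, 0) = 5.838, max(14.39, 0) = 14.39
Node u (S = 51.75): V_u = 1/1.01·[0.3000·0.0000 + 0.7000·5.8375] = 4.0458
Node d (S = 42.75): V_d = 1/1.01·[0.3000·5.8375 + 0.7000·14.3875] = 11.7054
Node 0 (S = 45): V_0 = 1/1.01·[0.3000·4.0458 + 0.7000·11.7054] = 9.3144

£9.31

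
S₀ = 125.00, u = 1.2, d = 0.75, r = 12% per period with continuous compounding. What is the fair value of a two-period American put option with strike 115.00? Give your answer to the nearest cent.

3.30

Risk-neutral probability p = (e^0.12 − 0.75)/(1.2 − 0.75) = 0.3775/0.4500 = 0.8389
Terminal stock prices: S_uu = 180, S_ud = 112.5, S_dd = 70.31
Terminal payoffs (K − S): max(-65, 0) = 0, max(2.5, 0) = 2.5, max(44.69, 0) = 44.69
Node u (S = 150): continuation = e^(−0.12)·[0.8389·0.0000 + 0.1611·2.5000] = 0.3572; exercise value = 0.0000 ≤ continuation, so V_u = 0.3572
Node d (S = 93.75): continuation = e^(−0.12)·[0.8389·2.5000 + 0.1611·44.6875] = 8.2459; exercise value = 21.2500 > continuation, so V_d = 21.2500 (exercise)
Node 0 (S = 125): continuation = e^(−0.12)·[0.8389·0.3572 + 0.1611·21.2500] = 3.3024; exercise value = 0.0000 ≤ continuation, so V_0 = 3.3024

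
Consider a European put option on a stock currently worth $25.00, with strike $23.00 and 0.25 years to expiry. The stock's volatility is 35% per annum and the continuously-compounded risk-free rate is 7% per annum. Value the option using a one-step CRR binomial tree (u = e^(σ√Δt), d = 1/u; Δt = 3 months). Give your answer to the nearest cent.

$0.98

CRR parameters: u = e^(σ√Δt) = e^(0.35·√0.25) = 1.1912, d = 1/u = 0.8395
Per-period rate: rΔt = 0.07·0.25 = 0.0175, so R = e^0.0175 = 1.0177
Risk-neutral probability p = (e^0.0175 − 0.8395)/(1.1912 − 0.8395) = 0.1782/0.3518 = 0.5065
Terminal stock prices: S_u = 29.78, S_d = 20.99
Terminal payoffs (K − S): max(-6.781, 0) = 0, max(2.014, 0) = 2.014
Node 0 (S = 25): V_0 = e^(−0.0175)·[0.5065·0.0000 + 0.4935·2.0136] = 0.9764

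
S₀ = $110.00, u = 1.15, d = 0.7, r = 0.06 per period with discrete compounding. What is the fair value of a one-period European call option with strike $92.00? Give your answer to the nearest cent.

Risk-neutral probability p = (1 + 0.06 − 0.7)/(1.15 − 0.7) = 0.3600/0.4500 = 0.8000
Terminal stock prices: S_u = 126.5, S_d = 77
Terminal payoffs (S − K): max(34.5, 0) = 34.5, max(-15, 0) = 0
Node 0 (S = 110): V_0 = 1/1.06·[0.8000·34.5000 + 0.2000·0.0000] = 26.0377

$26.04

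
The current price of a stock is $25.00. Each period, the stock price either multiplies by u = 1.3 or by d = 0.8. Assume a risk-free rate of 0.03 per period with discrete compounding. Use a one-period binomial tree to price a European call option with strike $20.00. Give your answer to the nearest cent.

$5.58

Risk-neutral probability p = (1 + 0.03 − 0.8)/(1.3 − 0.8) = 0.2300/0.5000 = 0.4600
Terminal stock prices: S_u = 32.5, S_d = 20
Terminal payoffs (S − K): max(12.5, 0) = 12.5, max(0, 0) = 0
Node 0 (S = 25): V_0 = 1/1.03·[0.4600·12.5000 + 0.5400·0.0000] = 5.5825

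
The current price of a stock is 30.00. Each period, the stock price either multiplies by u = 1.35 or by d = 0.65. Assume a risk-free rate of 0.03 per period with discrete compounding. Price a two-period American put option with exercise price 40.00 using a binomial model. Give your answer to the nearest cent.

Risk-neutral probability p = (1 + 0.03 − 0.65)/(1.35 − 0.65) = 0.3800/0.7000 = 0.5429
Terminal stock prices: S_uu = 54.68, S_ud = 26.32, S_dd = 12.68
Terminal payoffs (K − S): max(-14.68, 0) = 0, max(13.68, 0) = 13.68, max(27.32, 0) = 27.32
Node u (S = 40.5): continuation = 1/1.03·[0.5429·0.0000 + 0.4571·13.6750] = 6.0693; exercise value = 0.0000 ≤ continuation, so V_u = 6.0693
Node d (S = 19.5): continuation = 1/1.03·[0.5429·13.6750 + 0.4571·27.3250] = 19.3350; exercise value = 20.5000 > continuation, so V_d = 20.5000 (exercise)
Node 0 (S = 30): continuation = 1/1.03·[0.5429·6.0693 + 0.4571·20.5000] = 12.2973; exercise value = 10.0000 ≤ continuation, so V_0 = 12.2973

12.30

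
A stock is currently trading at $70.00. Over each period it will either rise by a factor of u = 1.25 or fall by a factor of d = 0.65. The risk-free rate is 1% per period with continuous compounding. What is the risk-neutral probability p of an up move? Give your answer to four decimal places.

p = 0.6001

Risk-neutral probability p = (e^0.01 − 0.65)/(1.25 − 0.65) = 0.3601/0.6000 = 0.6001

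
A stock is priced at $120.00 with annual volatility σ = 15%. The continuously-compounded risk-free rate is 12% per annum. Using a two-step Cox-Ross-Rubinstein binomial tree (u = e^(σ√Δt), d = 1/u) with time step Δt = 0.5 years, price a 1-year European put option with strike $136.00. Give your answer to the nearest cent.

$7.03

CRR parameters: u = e^(σ√Δt) = e^(0.15·√0.5) = 1.1119, d = 1/u = 0.8994
Per-period rate: rΔt = 0.12·0.5 = 0.06, so R = e^0.06 = 1.0618
Risk-neutral probability p = (e^0.06 − 0.8994)/(1.1119 − 0.8994) = 0.1625/0.2125 = 0.7645
Terminal stock prices: S_uu = 148.4, S_ud = 120, S_dd = 97.06
Terminal payoffs (K − S): max(-12.36, 0) = 0, max(16, 0) = 16, max(38.94, 0) = 38.94
Node u (S = 133.4): V_u = e^(−0.06)·[0.7645·0.0000 + 0.2355·16.0000] = 3.5491
Node d (S = 107.9): V_d = e^(−0.06)·[0.7645·16.0000 + 0.2355·38.9371] = 20.1561
Node 0 (S = 120): V_0 = e^(−0.06)·[0.7645·3.5491 + 0.2355·20.1561] = 7.0262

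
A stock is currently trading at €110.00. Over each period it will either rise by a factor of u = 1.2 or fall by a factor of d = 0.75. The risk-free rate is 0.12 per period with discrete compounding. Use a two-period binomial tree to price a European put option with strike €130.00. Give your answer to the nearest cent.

€8.94

Risk-neutral probability p = (1 + 0.12 − 0.75)/(1.2 − 0.75) = 0.3700/0.4500 = 0.8222
Terminal stock prices: S_uu = 158.4, S_ud = 99, S_dd = 61.88
Terminal payoffs (K − S): max(-28.4, 0) = 0, max(31, 0) = 31, max(68.12, 0) = 68.12
Node u (S = 132): V_u = 1/1.12·[0.8222·0.0000 + 0.1778·31.0000] = 4.9206
Node d (S = 82.5): V_d = 1/1.12·[0.8222·31.0000 + 0.1778·68.1250] = 33.5714
Node 0 (S = 110): V_0 = 1/1.12·[0.8222·4.9206 + 0.1778·33.5714] = 8.9412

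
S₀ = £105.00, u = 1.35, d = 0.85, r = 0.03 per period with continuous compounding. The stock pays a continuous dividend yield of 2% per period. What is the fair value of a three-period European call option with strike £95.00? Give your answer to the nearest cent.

Per-period risk-free factor R = e^0.03 = 1.0305; dividend-adjusted growth = e^(0.03−0.02) = 1.0101.
Risk-neutral probability p = (1.0101 − 0.85)/(1.35 − 0.85) = 0.1601/0.5000 = 0.3201
Terminal stock prices: S_uuu = 258.3, S_uud = 162.7, S_udd = 102.4, S_ddd = 64.48
Terminal payoffs (S − K): max(163.3, 0) = 163.3, max(67.66, 0) = 67.66, max(7.414, 0) = 7.414, max(-30.52, 0) = 0
Node uu (S = 191.4): V_uu = e^(−0.03)·[0.3201·163.3394 + 0.6799·67.6581] = 95.3809
Node ud (S = 120.5): V_ud = e^(−0.03)·[0.3201·67.6581 + 0.6799·7.4144] = 25.9094
Node dd (S = 75.86): V_dd = e^(−0.03)·[0.3201·7.4144 + 0.6799·0.0000] = 2.3032
Node u (S = 141.8): V_u = e^(−0.03)·[0.3201·95.3809 + 0.6799·25.9094] = 46.7243
Node d (S = 89.25): V_d = e^(−0.03)·[0.3201·25.9094 + 0.6799·2.3032] = 9.5681
Node 0 (S = 105): V_0 = e^(−0.03)·[0.3201·46.7243 + 0.6799·9.5681] = 20.8275

£20.83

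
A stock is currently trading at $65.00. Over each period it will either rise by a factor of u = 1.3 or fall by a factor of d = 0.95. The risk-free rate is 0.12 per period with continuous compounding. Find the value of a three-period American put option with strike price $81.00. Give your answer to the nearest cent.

Risk-neutral probability p = (e^0.12 − 0.95)/(1.3 − 0.95) = 0.1775/0.3500 = 0.5071
Terminal stock prices: S_uuu = 142.8, S_uud = 104.4, S_udd = 76.26, S_ddd = 55.73
Terminal payoffs (K − S): max(-61.81, 0) = 0, max(-23.36, 0) = 0, max(4.739, 0) = 4.739, max(25.27, 0) = 25.27
Node uu (S = 109.9): continuation = e^(−0.12)·[0.5071·0.0000 + 0.4929·0.0000] = 0.0000; exercise value = 0.0000 ≤ continuation, so V_uu = 0.0000
Node ud (S = 80.27): continuation = e^(−0.12)·[0.5071·0.0000 + 0.4929·4.7387] = 2.0715; exercise value = 0.7250 ≤ continuation, so V_ud = 2.0715
Node dd (S = 58.66): continuation = e^(−0.12)·[0.5071·4.7387 + 0.4929·25.2706] = 13.1781; exercise value = 22.3375 > continuation, so V_dd = 22.3375 (exercise)
Node u (S = 84.5): continuation = e^(−0.12)·[0.5071·0.0000 + 0.4929·2.0715] = 0.9055; exercise value = 0.0000 ≤ continuation, so V_u = 0.9055
Node d (S = 61.75): continuation = e^(−0.12)·[0.5071·2.0715 + 0.4929·22.3375] = 10.6962; exercise value = 19.2500 > continuation, so V_d = 19.2500 (exercise)
Node 0 (S = 65): continuation = e^(−0.12)·[0.5071·0.9055 + 0.4929·19.2500] = 8.8221; exercise value = 16.0000 > continuation, so V_0 = 16.0000 (exercise)

$16.00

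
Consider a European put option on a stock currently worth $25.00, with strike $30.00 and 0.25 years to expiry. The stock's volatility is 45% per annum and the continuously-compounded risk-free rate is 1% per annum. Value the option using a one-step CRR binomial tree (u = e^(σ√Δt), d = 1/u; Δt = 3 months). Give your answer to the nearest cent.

$5.51

CRR parameters: u = e^(σ√Δt) = e^(0.45·√0.25) = 1.2523, d = 1/u = 0.7985
Per-period rate: rΔt = 0.01·0.25 = 0.0025, so R = e^0.0025 = 1.0025
Risk-neutral probability p = (e^0.0025 − 0.7985)/(1.2523 − 0.7985) = 0.2040/0.4538 = 0.4495
Terminal stock prices: S_u = 31.31, S_d = 19.96
Terminal payoffs (K − S): max(-1.308, 0) = 0, max(10.04, 0) = 10.04
Node 0 (S = 25): V_0 = e^(−0.0025)·[0.4495·0.0000 + 0.5505·10.0371] = 5.5116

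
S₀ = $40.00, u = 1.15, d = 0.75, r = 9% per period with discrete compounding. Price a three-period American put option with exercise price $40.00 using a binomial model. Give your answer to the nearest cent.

$1.99

Risk-neutral probability p = (1 + 0.09 − 0.75)/(1.15 − 0.75) = 0.3400/0.4000 = 0.8500
Terminal stock prices: S_uuu = 60.83, S_uud = 39.67, S_udd = 25.88, S_ddd = 16.88
Terminal payoffs (K − S): max(-20.83, 0) = 0, max(0.325, 0) = 0.325, max(14.12, 0) = 14.12, max(23.12, 0) = 23.12
Node uu (S = 52.9): continuation = 1/1.09·[0.8500·0.0000 + 0.1500·0.3250] = 0.0447; exercise value = 0.0000 ≤ continuation, so V_uu = 0.0447
Node ud (S = 34.5): continuation = 1/1.09·[0.8500·0.3250 + 0.1500·14.1250] = 2.1972; exercise value = 5.5000 > continuation, so V_ud = 5.5000 (exercise)
Node dd (S = 22.5): continuation = 1/1.09·[0.8500·14.1250 + 0.1500·23.1250] = 14.1972; exercise value = 17.5000 > continuation, so V_dd = 17.5000 (exercise)
Node u (S = 46): continuation = 1/1.09·[0.8500·0.0447 + 0.1500·5.5000] = 0.7918; exercise value = 0.0000 ≤ continuation, so V_u = 0.7918
Node d (S = 30): continuation = 1/1.09·[0.8500·5.5000 + 0.1500·17.5000] = 6.6972; exercise value = 10.0000 > continuation, so V_d = 10.0000 (exercise)
Node 0 (S = 40): continuation = 1/1.09·[0.8500·0.7918 + 0.1500·10.0000] = 1.9936; exercise value = 0.0000 ≤ continuation, so V_0 = 1.9936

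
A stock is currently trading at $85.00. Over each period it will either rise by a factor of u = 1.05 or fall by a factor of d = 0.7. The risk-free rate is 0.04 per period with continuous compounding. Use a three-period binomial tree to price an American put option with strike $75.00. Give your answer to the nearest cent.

Risk-neutral probability p = (e^0.04 − 0.7)/(1.05 − 0.7) = 0.3408/0.3500 = 0.9737
Terminal stock prices: S_uuu = 98.4, S_uud = 65.6, S_udd = 43.73, S_ddd = 29.15
Terminal payoffs (K − S): max(-23.4, 0) = 0, max(9.401, 0) = 9.401, max(31.27, 0) = 31.27, max(45.85, 0) = 45.85
Node uu (S = 93.71): continuation = e^(−0.04)·[0.9737·0.0000 + 0.0263·9.4013] = 0.2372; exercise value = 0.0000 ≤ continuation, so V_uu = 0.2372
Node ud (S = 62.47): continuation = e^(−0.04)·[0.9737·9.4013 + 0.0263·31.2675] = 9.5842; exercise value = 12.5250 > continuation, so V_ud = 12.5250 (exercise)
Node dd (S = 41.65): continuation = e^(−0.04)·[0.9737·31.2675 + 0.0263·45.8450] = 30.4092; exercise value = 33.3500 > continuation, so V_dd = 33.3500 (exercise)
Node u (S = 89.25): continuation = e^(−0.04)·[0.9737·0.2372 + 0.0263·12.5250] = 0.5378; exercise value = 0.0000 ≤ continuation, so V_u = 0.5378
Node d (S = 59.5): continuation = e^(−0.04)·[0.9737·12.5250 + 0.0263·33.3500] = 12.5592; exercise value = 15.5000 > continuation, so V_d = 15.5000 (exercise)
Node 0 (S = 85): continuation = e^(−0.04)·[0.9737·0.5378 + 0.0263·15.5000] = 0.8942; exercise value = 0.0000 ≤ continuation, so V_0 = 0.8942

$0.89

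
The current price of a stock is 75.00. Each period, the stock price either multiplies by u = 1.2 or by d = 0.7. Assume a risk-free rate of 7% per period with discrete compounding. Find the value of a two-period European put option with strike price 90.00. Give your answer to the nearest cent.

Risk-neutral probability p = (1 + 0.07 − 0.7)/(1.2 − 0.7) = 0.3700/0.5000 = 0.7400
Terminal stock prices: S_uu = 108, S_ud = 63, S_dd = 36.75
Terminal payoffs (K − S): max(-18, 0) = 0, max(27, 0) = 27, max(53.25, 0) = 53.25
Node u (S = 90): V_u = 1/1.07·[0.7400·0.0000 + 0.2600·27.0000] = 6.5607
Node d (S = 52.5): V_d = 1/1.07·[0.7400·27.0000 + 0.2600·53.2500] = 31.6121
Node 0 (S = 75): V_0 = 1/1.07·[0.7400·6.5607 + 0.2600·31.6121] = 12.2188

12.22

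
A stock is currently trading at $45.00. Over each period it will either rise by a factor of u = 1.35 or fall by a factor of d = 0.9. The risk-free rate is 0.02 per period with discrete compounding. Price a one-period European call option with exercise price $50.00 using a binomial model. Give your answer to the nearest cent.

Risk-neutral probability p = (1 + 0.02 − 0.9)/(1.35 − 0.9) = 0.1200/0.4500 = 0.2667
Terminal stock prices: S_u = 60.75, S_d = 40.5
Terminal payoffs (S − K): max(10.75, 0) = 10.75, max(-9.5, 0) = 0
Node 0 (S = 45): V_0 = 1/1.02·[0.2667·10.7500 + 0.7333·0.0000] = 2.8105

$2.81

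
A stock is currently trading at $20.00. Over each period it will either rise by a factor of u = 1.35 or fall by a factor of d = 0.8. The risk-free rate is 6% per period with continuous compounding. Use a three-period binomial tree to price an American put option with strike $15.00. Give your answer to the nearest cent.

Risk-neutral probability p = (e^0.06 − 0.8)/(1.35 − 0.8) = 0.2618/0.5500 = 0.4761
Terminal stock prices: S_uuu = 49.21, S_uud = 29.16, S_udd = 17.28, S_ddd = 10.24
Terminal payoffs (K − S): max(-34.21, 0) = 0, max(-14.16, 0) = 0, max(-2.28, 0) = 0, max(4.76, 0) = 4.76
Node uu (S = 36.45): continuation = e^(−0.06)·[0.4761·0.0000 + 0.5239·0.0000] = 0.0000; exercise value = 0.0000 ≤ continuation, so V_uu = 0.0000
Node ud (S = 21.6): continuation = e^(−0.06)·[0.4761·0.0000 + 0.5239·0.0000] = 0.0000; exercise value = 0.0000 ≤ continuation, so V_ud = 0.0000
Node dd (S = 12.8): continuation = e^(−0.06)·[0.4761·0.0000 + 0.5239·4.7600] = 2.3487; exercise value = 2.2000 ≤ continuation, so V_dd = 2.3487
Node u (S = 27): continuation = e^(−0.06)·[0.4761·0.0000 + 0.5239·0.0000] = 0.0000; exercise value = 0.0000 ≤ continuation, so V_u = 0.0000
Node d (S = 16): continuation = e^(−0.06)·[0.4761·0.0000 + 0.5239·2.3487] = 1.1589; exercise value = 0.0000 ≤ continuation, so V_d = 1.1589
Node 0 (S = 20): continuation = e^(−0.06)·[0.4761·0.0000 + 0.5239·1.1589] = 0.5718; exercise value = 0.0000 ≤ continuation, so V_0 = 0.5718

$0.57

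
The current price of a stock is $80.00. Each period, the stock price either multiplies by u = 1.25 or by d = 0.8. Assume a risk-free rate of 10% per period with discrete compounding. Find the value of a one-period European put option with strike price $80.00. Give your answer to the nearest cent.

Risk-neutral probability p = (1 + 0.1 − 0.8)/(1.25 − 0.8) = 0.3000/0.4500 = 0.6667
Terminal stock prices: S_u = 100, S_d = 64
Terminal payoffs (K − S): max(-20, 0) = 0, max(16, 0) = 16
Node 0 (S = 80): V_0 = 1/1.1·[0.6667·0.0000 + 0.3333·16.0000] = 4.8485

$4.85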